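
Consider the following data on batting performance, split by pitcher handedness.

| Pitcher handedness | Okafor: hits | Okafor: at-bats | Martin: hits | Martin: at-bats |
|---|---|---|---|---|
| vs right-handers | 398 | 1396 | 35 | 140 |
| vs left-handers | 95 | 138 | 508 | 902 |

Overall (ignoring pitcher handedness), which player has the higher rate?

Martin

Vs right-handers: Okafor 398/1396 = 28.5%, Martin 35/140 = 25.0% → Okafor
Vs left-handers: Okafor 95/138 = 68.8%, Martin 508/902 = 56.3% → Okafor
Overall: Okafor 493/1534 = 32.1%, Martin 543/1042 = 52.1% → Martin
(Okafor wins every pitcher group but Martin wins overall — Okafor's at-bats skew toward the low-rate vs right-handers group.)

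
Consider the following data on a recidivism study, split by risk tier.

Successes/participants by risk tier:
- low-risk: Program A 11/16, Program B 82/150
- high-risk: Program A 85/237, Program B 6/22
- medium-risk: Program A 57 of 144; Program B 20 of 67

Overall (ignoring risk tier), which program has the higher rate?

Low-risk: Program A 11/16 = 68.8%, Program B 82/150 = 54.7% → Program A
High-risk: Program A 85/237 = 35.9%, Program B 6/22 = 27.3% → Program A
Medium-risk: Program A 57/144 = 39.6%, Program B 20/67 = 29.9% → Program A
Overall: Program A 153/397 = 38.5%, Program B 108/239 = 45.2% → Program B
(Program A wins every risk group but Program B wins overall — Program A's participants skew toward the low-rate high-risk group.)

Program B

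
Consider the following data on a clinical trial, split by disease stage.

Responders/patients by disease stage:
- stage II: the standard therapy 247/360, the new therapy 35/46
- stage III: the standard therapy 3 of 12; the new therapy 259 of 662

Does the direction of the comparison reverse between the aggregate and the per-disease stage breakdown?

Yes

Stage II: the standard therapy 247/360 = 68.6%, the new therapy 35/46 = 76.1% → the new therapy
Stage III: the standard therapy 3/12 = 25.0%, the new therapy 259/662 = 39.1% → the new therapy
Overall: the standard therapy 250/372 = 67.2%, the new therapy 294/708 = 41.5% → the standard therapy
The new therapy wins each disease group but the standard therapy wins overall — the comparison reverses. The new therapy's patients skew toward stage III, which has a lower base rate.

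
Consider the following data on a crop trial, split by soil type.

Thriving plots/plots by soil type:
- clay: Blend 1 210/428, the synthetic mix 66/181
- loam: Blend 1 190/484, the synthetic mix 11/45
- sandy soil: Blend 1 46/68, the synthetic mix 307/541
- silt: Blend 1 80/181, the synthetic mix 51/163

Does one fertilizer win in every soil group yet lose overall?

Clay: Blend 1 210/428 = 49.1%, the synthetic mix 66/181 = 36.5% → Blend 1
Loam: Blend 1 190/484 = 39.3%, the synthetic mix 11/45 = 24.4% → Blend 1
Sandy soil: Blend 1 46/68 = 67.6%, the synthetic mix 307/541 = 56.7% → Blend 1
Silt: Blend 1 80/181 = 44.2%, the synthetic mix 51/163 = 31.3% → Blend 1
Overall: Blend 1 526/1161 = 45.3%, the synthetic mix 435/930 = 46.8% → the synthetic mix
Blend 1 wins each soil group but the synthetic mix wins overall — the comparison reverses. Blend 1's plots skew toward loam, which has a lower base rate.

Yes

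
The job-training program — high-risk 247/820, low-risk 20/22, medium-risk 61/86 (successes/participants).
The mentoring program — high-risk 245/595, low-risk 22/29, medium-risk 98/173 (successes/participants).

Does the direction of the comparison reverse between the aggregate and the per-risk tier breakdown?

No

High-risk: the job-training program 247/820 = 30.1%, the mentoring program 245/595 = 41.2% → the mentoring program
Low-risk: the job-training program 20/22 = 90.9%, the mentoring program 22/29 = 75.9% → the job-training program
Medium-risk: the job-training program 61/86 = 70.9%, the mentoring program 98/173 = 56.6% → the job-training program
Overall: the job-training program 328/928 = 35.3%, the mentoring program 365/797 = 45.8% → the mentoring program
Neither sweeps: the job-training program wins 2 of 3 groups, the mentoring program wins 1. The mentoring program wins overall but not every group — no Simpson reversal.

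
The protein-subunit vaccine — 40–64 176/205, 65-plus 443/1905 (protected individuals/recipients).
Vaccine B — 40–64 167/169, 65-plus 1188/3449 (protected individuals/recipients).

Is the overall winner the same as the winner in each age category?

40–64: the protein-subunit vaccine 176/205 = 85.9%, Vaccine B 167/169 = 98.8% → Vaccine B
65-plus: the protein-subunit vaccine 443/1905 = 23.3%, Vaccine B 1188/3449 = 34.4% → Vaccine B
Overall: the protein-subunit vaccine 619/2110 = 29.3%, Vaccine B 1355/3618 = 37.5% → Vaccine B
Vaccine B wins overall and in every age group — no reversal.

Yes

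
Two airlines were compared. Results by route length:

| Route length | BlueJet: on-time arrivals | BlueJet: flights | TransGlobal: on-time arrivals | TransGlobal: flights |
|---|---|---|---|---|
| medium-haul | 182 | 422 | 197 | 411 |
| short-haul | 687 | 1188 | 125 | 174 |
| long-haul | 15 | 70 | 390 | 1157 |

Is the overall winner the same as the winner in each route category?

Medium-haul: BlueJet 182/422 = 43.1%, TransGlobal 197/411 = 47.9% → TransGlobal
Short-haul: BlueJet 687/1188 = 57.8%, TransGlobal 125/174 = 71.8% → TransGlobal
Long-haul: BlueJet 15/70 = 21.4%, TransGlobal 390/1157 = 33.7% → TransGlobal
Overall: BlueJet 884/1680 = 52.6%, TransGlobal 712/1742 = 40.9% → BlueJet
TransGlobal wins each route group but BlueJet wins overall — the comparison reverses. TransGlobal's flights skew toward long-haul, which has a lower base rate.

No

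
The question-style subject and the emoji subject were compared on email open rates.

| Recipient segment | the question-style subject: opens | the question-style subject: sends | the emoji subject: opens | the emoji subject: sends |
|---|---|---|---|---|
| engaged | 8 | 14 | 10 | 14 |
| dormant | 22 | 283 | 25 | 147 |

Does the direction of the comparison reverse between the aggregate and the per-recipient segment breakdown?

No

Engaged: the question-style subject 8/14 = 57.1%, the emoji subject 10/14 = 71.4% → the emoji subject
Dormant: the question-style subject 22/283 = 7.8%, the emoji subject 25/147 = 17.0% → the emoji subject
Overall: the question-style subject 30/297 = 10.1%, the emoji subject 35/161 = 21.7% → the emoji subject
The emoji subject wins overall and in every recipient group — no reversal.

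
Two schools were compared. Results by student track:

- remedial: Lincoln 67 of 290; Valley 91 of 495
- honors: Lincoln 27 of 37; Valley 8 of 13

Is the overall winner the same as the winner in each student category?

Remedial: Lincoln 67/290 = 23.1%, Valley 91/495 = 18.4% → Lincoln
Honors: Lincoln 27/37 = 73.0%, Valley 8/13 = 61.5% → Lincoln
Overall: Lincoln 94/327 = 28.7%, Valley 99/508 = 19.5% → Lincoln
Lincoln wins overall and in every student group — no reversal.

Yes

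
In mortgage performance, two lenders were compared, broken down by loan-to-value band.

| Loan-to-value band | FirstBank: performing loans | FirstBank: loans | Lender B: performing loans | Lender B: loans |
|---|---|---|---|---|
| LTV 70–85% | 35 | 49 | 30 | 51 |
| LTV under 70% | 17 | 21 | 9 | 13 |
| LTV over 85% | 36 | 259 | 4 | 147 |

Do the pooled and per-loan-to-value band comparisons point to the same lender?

LTV 70–85%: FirstBank 35/49 = 71.4%, Lender B 30/51 = 58.8% → FirstBank
LTV under 70%: FirstBank 17/21 = 81.0%, Lender B 9/13 = 69.2% → FirstBank
LTV over 85%: FirstBank 36/259 = 13.9%, Lender B 4/147 = 2.7% → FirstBank
Overall: FirstBank 88/329 = 26.7%, Lender B 43/211 = 20.4% → FirstBank
FirstBank wins overall and in every loan-to-value group — no reversal.

Yes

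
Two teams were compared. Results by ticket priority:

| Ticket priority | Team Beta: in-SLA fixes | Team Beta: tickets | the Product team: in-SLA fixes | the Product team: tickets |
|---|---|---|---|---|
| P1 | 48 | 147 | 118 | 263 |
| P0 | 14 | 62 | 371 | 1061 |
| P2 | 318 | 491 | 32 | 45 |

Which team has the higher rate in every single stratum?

the Product team

P1: Team Beta 48/147 = 32.7%, the Product team 118/263 = 44.9% → the Product team
P0: Team Beta 14/62 = 22.6%, the Product team 371/1061 = 35.0% → the Product team
P2: Team Beta 318/491 = 64.8%, the Product team 32/45 = 71.1% → the Product team
The Product team has the higher rate in all 3 groups.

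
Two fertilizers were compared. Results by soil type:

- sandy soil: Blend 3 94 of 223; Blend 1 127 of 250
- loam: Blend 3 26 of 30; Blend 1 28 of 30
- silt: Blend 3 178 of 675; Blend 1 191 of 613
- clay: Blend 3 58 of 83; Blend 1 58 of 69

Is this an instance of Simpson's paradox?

No

Sandy soil: Blend 3 94/223 = 42.2%, Blend 1 127/250 = 50.8% → Blend 1
Loam: Blend 3 26/30 = 86.7%, Blend 1 28/30 = 93.3% → Blend 1
Silt: Blend 3 178/675 = 26.4%, Blend 1 191/613 = 31.2% → Blend 1
Clay: Blend 3 58/83 = 69.9%, Blend 1 58/69 = 84.1% → Blend 1
Overall: Blend 3 356/1011 = 35.2%, Blend 1 404/962 = 42.0% → Blend 1
Blend 1 wins overall and in every soil group — no reversal.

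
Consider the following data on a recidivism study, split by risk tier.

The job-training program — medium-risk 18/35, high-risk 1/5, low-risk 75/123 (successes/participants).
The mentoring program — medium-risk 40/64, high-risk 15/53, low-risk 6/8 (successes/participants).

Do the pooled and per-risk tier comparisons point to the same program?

No

Medium-risk: the job-training program 18/35 = 51.4%, the mentoring program 40/64 = 62.5% → the mentoring program
High-risk: the job-training program 1/5 = 20.0%, the mentoring program 15/53 = 28.3% → the mentoring program
Low-risk: the job-training program 75/123 = 61.0%, the mentoring program 6/8 = 75.0% → the mentoring program
Overall: the job-training program 94/163 = 57.7%, the mentoring program 61/125 = 48.8% → the job-training program
The mentoring program wins each risk group but the job-training program wins overall — the comparison reverses. The mentoring program's participants skew toward high-risk, which has a lower base rate.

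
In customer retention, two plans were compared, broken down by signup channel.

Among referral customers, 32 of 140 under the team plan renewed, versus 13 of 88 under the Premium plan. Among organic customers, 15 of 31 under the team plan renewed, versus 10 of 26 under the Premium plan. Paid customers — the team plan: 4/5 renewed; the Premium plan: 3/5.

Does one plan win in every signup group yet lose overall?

No

Referral: the team plan 32/140 = 22.9%, the Premium plan 13/88 = 14.8% → the team plan
Organic: the team plan 15/31 = 48.4%, the Premium plan 10/26 = 38.5% → the team plan
Paid: the team plan 4/5 = 80.0%, the Premium plan 3/5 = 60.0% → the team plan
Overall: the team plan 51/176 = 29.0%, the Premium plan 26/119 = 21.8% → the team plan
The team plan wins overall and in every signup group — no reversal.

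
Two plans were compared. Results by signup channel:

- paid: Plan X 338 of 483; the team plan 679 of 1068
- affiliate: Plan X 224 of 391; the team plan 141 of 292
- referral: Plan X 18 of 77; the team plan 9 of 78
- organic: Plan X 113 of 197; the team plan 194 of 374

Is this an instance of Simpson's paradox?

No

Paid: Plan X 338/483 = 70.0%, the team plan 679/1068 = 63.6% → Plan X
Affiliate: Plan X 224/391 = 57.3%, the team plan 141/292 = 48.3% → Plan X
Referral: Plan X 18/77 = 23.4%, the team plan 9/78 = 11.5% → Plan X
Organic: Plan X 113/197 = 57.4%, the team plan 194/374 = 51.9% → Plan X
Overall: Plan X 693/1148 = 60.4%, the team plan 1023/1812 = 56.5% → Plan X
Plan X wins overall and in every signup group — no reversal.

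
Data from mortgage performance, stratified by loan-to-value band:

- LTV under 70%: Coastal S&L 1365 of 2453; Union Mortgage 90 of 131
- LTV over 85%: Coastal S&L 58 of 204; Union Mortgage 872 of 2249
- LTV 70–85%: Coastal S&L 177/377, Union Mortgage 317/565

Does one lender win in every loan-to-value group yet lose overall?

LTV under 70%: Coastal S&L 1365/2453 = 55.6%, Union Mortgage 90/131 = 68.7% → Union Mortgage
LTV over 85%: Coastal S&L 58/204 = 28.4%, Union Mortgage 872/2249 = 38.8% → Union Mortgage
LTV 70–85%: Coastal S&L 177/377 = 46.9%, Union Mortgage 317/565 = 56.1% → Union Mortgage
Overall: Coastal S&L 1600/3034 = 52.7%, Union Mortgage 1279/2945 = 43.4% → Coastal S&L
Union Mortgage wins each loan-to-value group but Coastal S&L wins overall — the comparison reverses. Union Mortgage's loans skew toward LTV over 85%, which has a lower base rate.

Yes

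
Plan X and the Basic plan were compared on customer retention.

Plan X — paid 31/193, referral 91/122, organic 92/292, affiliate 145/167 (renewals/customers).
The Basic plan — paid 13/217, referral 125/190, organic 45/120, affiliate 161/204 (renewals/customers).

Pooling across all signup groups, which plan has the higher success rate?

Paid: Plan X 31/193 = 16.1%, the Basic plan 13/217 = 6.0% → Plan X
Referral: Plan X 91/122 = 74.6%, the Basic plan 125/190 = 65.8% → Plan X
Organic: Plan X 92/292 = 31.5%, the Basic plan 45/120 = 37.5% → the Basic plan
Affiliate: Plan X 145/167 = 86.8%, the Basic plan 161/204 = 78.9% → Plan X
Overall: Plan X 359/774 = 46.4%, the Basic plan 344/731 = 47.1% → the Basic plan
(Neither sweeps every signup group, but the Basic plan has the higher pooled rate.)

the Basic plan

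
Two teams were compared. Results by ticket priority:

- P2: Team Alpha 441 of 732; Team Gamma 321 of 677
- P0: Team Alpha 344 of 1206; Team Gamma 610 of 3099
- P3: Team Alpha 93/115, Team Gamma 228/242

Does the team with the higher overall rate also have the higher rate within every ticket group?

No

P2: Team Alpha 441/732 = 60.2%, Team Gamma 321/677 = 47.4% → Team Alpha
P0: Team Alpha 344/1206 = 28.5%, Team Gamma 610/3099 = 19.7% → Team Alpha
P3: Team Alpha 93/115 = 80.9%, Team Gamma 228/242 = 94.2% → Team Gamma
Overall: Team Alpha 878/2053 = 42.8%, Team Gamma 1159/4018 = 28.8% → Team Alpha
Neither sweeps: Team Alpha wins 2 of 3 groups, Team Gamma wins 1. Team Alpha wins overall but not every group — no Simpson reversal.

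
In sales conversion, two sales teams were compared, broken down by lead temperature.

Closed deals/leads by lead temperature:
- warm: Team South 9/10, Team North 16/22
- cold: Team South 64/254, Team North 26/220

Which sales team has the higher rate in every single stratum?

Warm: Team South 9/10 = 90.0%, Team North 16/22 = 72.7% → Team South
Cold: Team South 64/254 = 25.2%, Team North 26/220 = 11.8% → Team South
Team South has the higher rate in both groups.

Team South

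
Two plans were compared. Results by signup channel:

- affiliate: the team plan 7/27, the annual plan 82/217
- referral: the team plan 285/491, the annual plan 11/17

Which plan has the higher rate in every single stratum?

the annual plan

Affiliate: the team plan 7/27 = 25.9%, the annual plan 82/217 = 37.8% → the annual plan
Referral: the team plan 285/491 = 58.0%, the annual plan 11/17 = 64.7% → the annual plan
The annual plan has the higher rate in both groups.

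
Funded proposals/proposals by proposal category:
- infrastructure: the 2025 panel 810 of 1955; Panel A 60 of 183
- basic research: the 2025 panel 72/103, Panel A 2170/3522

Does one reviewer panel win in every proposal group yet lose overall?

Infrastructure: the 2025 panel 810/1955 = 41.4%, Panel A 60/183 = 32.8% → the 2025 panel
Basic research: the 2025 panel 72/103 = 69.9%, Panel A 2170/3522 = 61.6% → the 2025 panel
Overall: the 2025 panel 882/2058 = 42.9%, Panel A 2230/3705 = 60.2% → Panel A
The 2025 panel wins each proposal group but Panel A wins overall — the comparison reverses. The 2025 panel's proposals skew toward infrastructure, which has a lower base rate.

Yes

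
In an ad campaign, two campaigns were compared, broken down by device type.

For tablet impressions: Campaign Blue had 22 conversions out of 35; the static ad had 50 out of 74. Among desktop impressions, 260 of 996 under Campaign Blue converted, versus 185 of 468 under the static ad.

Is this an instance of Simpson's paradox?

No

Tablet: Campaign Blue 22/35 = 62.9%, the static ad 50/74 = 67.6% → the static ad
Desktop: Campaign Blue 260/996 = 26.1%, the static ad 185/468 = 39.5% → the static ad
Overall: Campaign Blue 282/1031 = 27.4%, the static ad 235/542 = 43.4% → the static ad
The static ad wins overall and in every device group — no reversal.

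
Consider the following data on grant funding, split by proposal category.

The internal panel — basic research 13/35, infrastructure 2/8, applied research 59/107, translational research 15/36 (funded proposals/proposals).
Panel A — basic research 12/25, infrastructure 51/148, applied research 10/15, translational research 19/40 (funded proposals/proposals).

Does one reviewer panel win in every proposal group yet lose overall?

Basic research: the internal panel 13/35 = 37.1%, Panel A 12/25 = 48.0% → Panel A
Infrastructure: the internal panel 2/8 = 25.0%, Panel A 51/148 = 34.5% → Panel A
Applied research: the internal panel 59/107 = 55.1%, Panel A 10/15 = 66.7% → Panel A
Translational research: the internal panel 15/36 = 41.7%, Panel A 19/40 = 47.5% → Panel A
Overall: the internal panel 89/186 = 47.8%, Panel A 92/228 = 40.4% → the internal panel
Panel A wins each proposal group but the internal panel wins overall — the comparison reverses. Panel A's proposals skew toward infrastructure, which has a lower base rate.

Yes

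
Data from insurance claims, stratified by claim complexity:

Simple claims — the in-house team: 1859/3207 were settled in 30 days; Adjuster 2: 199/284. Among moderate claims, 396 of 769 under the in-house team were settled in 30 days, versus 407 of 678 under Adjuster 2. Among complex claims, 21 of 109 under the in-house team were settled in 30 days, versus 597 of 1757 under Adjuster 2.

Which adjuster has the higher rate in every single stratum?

Simple: the in-house team 1859/3207 = 58.0%, Adjuster 2 199/284 = 70.1% → Adjuster 2
Moderate: the in-house team 396/769 = 51.5%, Adjuster 2 407/678 = 60.0% → Adjuster 2
Complex: the in-house team 21/109 = 19.3%, Adjuster 2 597/1757 = 34.0% → Adjuster 2
Adjuster 2 has the higher rate in all 3 groups.

Adjuster 2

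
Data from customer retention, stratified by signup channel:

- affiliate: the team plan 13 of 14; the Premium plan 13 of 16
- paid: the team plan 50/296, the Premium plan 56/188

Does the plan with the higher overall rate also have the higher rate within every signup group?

No

Affiliate: the team plan 13/14 = 92.9%, the Premium plan 13/16 = 81.2% → the team plan
Paid: the team plan 50/296 = 16.9%, the Premium plan 56/188 = 29.8% → the Premium plan
Overall: the team plan 63/310 = 20.3%, the Premium plan 69/204 = 33.8% → the Premium plan
Neither sweeps: the team plan wins 1 of 2 groups, the Premium plan wins 1. The Premium plan wins overall but not every group — no Simpson reversal.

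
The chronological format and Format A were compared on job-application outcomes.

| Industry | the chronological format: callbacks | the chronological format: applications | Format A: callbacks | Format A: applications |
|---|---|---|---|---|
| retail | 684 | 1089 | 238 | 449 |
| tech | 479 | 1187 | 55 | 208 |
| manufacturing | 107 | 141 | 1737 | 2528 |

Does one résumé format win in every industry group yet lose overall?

Retail: the chronological format 684/1089 = 62.8%, Format A 238/449 = 53.0% → the chronological format
Tech: the chronological format 479/1187 = 40.4%, Format A 55/208 = 26.4% → the chronological format
Manufacturing: the chronological format 107/141 = 75.9%, Format A 1737/2528 = 68.7% → the chronological format
Overall: the chronological format 1270/2417 = 52.5%, Format A 2030/3185 = 63.7% → Format A
The chronological format wins each industry group but Format A wins overall — the comparison reverses. The chronological format's applications skew toward tech, which has a lower base rate.

Yes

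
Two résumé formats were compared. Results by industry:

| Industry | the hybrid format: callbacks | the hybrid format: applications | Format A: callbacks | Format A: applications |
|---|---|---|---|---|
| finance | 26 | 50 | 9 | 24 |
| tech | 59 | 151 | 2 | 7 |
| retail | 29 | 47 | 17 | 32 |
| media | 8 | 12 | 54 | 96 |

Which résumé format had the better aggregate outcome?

Finance: the hybrid format 26/50 = 52.0%, Format A 9/24 = 37.5% → the hybrid format
Tech: the hybrid format 59/151 = 39.1%, Format A 2/7 = 28.6% → the hybrid format
Retail: the hybrid format 29/47 = 61.7%, Format A 17/32 = 53.1% → the hybrid format
Media: the hybrid format 8/12 = 66.7%, Format A 54/96 = 56.2% → the hybrid format
Overall: the hybrid format 122/260 = 46.9%, Format A 82/159 = 51.6% → Format A
(The hybrid format wins every industry group but Format A wins overall — the hybrid format's applications skew toward the low-rate tech group.)

Format A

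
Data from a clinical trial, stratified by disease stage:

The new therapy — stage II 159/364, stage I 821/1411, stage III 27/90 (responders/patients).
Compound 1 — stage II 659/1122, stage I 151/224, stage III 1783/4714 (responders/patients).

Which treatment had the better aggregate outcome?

the new therapy

Stage II: the new therapy 159/364 = 43.7%, Compound 1 659/1122 = 58.7% → Compound 1
Stage I: the new therapy 821/1411 = 58.2%, Compound 1 151/224 = 67.4% → Compound 1
Stage III: the new therapy 27/90 = 30.0%, Compound 1 1783/4714 = 37.8% → Compound 1
Overall: the new therapy 1007/1865 = 54.0%, Compound 1 2593/6060 = 42.8% → the new therapy
(Compound 1 wins every disease group but the new therapy wins overall — Compound 1's patients skew toward the low-rate stage III group.)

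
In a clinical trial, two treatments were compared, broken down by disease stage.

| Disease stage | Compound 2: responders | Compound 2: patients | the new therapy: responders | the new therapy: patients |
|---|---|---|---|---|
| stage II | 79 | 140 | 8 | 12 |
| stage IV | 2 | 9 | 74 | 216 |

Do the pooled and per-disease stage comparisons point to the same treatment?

Stage II: Compound 2 79/140 = 56.4%, the new therapy 8/12 = 66.7% → the new therapy
Stage IV: Compound 2 2/9 = 22.2%, the new therapy 74/216 = 34.3% → the new therapy
Overall: Compound 2 81/149 = 54.4%, the new therapy 82/228 = 36.0% → Compound 2
The new therapy wins each disease group but Compound 2 wins overall — the comparison reverses. The new therapy's patients skew toward stage IV, which has a lower base rate.

No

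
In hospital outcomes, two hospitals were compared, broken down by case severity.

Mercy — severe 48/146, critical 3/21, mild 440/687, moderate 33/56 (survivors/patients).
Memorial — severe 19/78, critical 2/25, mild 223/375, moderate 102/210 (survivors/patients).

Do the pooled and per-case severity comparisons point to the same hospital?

Yes

Severe: Mercy 48/146 = 32.9%, Memorial 19/78 = 24.4% → Mercy
Critical: Mercy 3/21 = 14.3%, Memorial 2/25 = 8.0% → Mercy
Mild: Mercy 440/687 = 64.0%, Memorial 223/375 = 59.5% → Mercy
Moderate: Mercy 33/56 = 58.9%, Memorial 102/210 = 48.6% → Mercy
Overall: Mercy 524/910 = 57.6%, Memorial 346/688 = 50.3% → Mercy
Mercy wins overall and in every case group — no reversal.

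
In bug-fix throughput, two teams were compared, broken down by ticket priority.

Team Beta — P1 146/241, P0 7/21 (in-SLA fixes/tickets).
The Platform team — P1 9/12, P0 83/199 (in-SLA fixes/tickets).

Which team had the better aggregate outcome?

P1: Team Beta 146/241 = 60.6%, the Platform team 9/12 = 75.0% → the Platform team
P0: Team Beta 7/21 = 33.3%, the Platform team 83/199 = 41.7% → the Platform team
Overall: Team Beta 153/262 = 58.4%, the Platform team 92/211 = 43.6% → Team Beta
(The Platform team wins every ticket group but Team Beta wins overall — the Platform team's tickets skew toward the low-rate P0 group.)

Team Beta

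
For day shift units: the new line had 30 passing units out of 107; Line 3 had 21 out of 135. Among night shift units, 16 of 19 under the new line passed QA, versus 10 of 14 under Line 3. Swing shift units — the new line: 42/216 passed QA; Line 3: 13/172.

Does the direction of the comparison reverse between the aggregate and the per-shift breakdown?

Day shift: the new line 30/107 = 28.0%, Line 3 21/135 = 15.6% → the new line
Night shift: the new line 16/19 = 84.2%, Line 3 10/14 = 71.4% → the new line
Swing shift: the new line 42/216 = 19.4%, Line 3 13/172 = 7.6% → the new line
Overall: the new line 88/342 = 25.7%, Line 3 44/321 = 13.7% → the new line
The new line wins overall and in every shift group — no reversal.

No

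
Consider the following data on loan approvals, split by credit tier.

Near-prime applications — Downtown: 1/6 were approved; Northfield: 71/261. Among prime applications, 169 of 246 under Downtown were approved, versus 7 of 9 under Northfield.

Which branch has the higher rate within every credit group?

Near-prime: Downtown 1/6 = 16.7%, Northfield 71/261 = 27.2% → Northfield
Prime: Downtown 169/246 = 68.7%, Northfield 7/9 = 77.8% → Northfield
Northfield has the higher rate in both groups.

Northfield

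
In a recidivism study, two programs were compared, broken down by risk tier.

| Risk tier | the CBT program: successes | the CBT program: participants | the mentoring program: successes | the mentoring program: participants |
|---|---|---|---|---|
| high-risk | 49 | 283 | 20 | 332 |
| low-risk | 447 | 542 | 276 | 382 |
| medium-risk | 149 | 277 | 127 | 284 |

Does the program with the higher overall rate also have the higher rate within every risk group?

High-risk: the CBT program 49/283 = 17.3%, the mentoring program 20/332 = 6.0% → the CBT program
Low-risk: the CBT program 447/542 = 82.5%, the mentoring program 276/382 = 72.3% → the CBT program
Medium-risk: the CBT program 149/277 = 53.8%, the mentoring program 127/284 = 44.7% → the CBT program
Overall: the CBT program 645/1102 = 58.5%, the mentoring program 423/998 = 42.4% → the CBT program
The CBT program wins overall and in every risk group — no reversal.

Yes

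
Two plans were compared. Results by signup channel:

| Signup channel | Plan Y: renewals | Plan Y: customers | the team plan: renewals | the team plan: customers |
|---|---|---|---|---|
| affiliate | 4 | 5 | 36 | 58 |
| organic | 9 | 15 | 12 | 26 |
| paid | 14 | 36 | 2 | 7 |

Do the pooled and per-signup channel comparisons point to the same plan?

Affiliate: Plan Y 4/5 = 80.0%, the team plan 36/58 = 62.1% → Plan Y
Organic: Plan Y 9/15 = 60.0%, the team plan 12/26 = 46.2% → Plan Y
Paid: Plan Y 14/36 = 38.9%, the team plan 2/7 = 28.6% → Plan Y
Overall: Plan Y 27/56 = 48.2%, the team plan 50/91 = 54.9% → the team plan
Plan Y wins each signup group but the team plan wins overall — the comparison reverses. Plan Y's customers skew toward paid, which has a lower base rate.

No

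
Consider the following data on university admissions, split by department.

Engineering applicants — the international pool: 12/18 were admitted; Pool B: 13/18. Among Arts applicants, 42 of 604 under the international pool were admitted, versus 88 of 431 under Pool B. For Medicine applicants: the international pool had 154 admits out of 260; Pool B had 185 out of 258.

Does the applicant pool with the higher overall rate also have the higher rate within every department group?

Yes

Engineering: the international pool 12/18 = 66.7%, Pool B 13/18 = 72.2% → Pool B
Arts: the international pool 42/604 = 7.0%, Pool B 88/431 = 20.4% → Pool B
Medicine: the international pool 154/260 = 59.2%, Pool B 185/258 = 71.7% → Pool B
Overall: the international pool 208/882 = 23.6%, Pool B 286/707 = 40.5% → Pool B
Pool B wins overall and in every department group — no reversal.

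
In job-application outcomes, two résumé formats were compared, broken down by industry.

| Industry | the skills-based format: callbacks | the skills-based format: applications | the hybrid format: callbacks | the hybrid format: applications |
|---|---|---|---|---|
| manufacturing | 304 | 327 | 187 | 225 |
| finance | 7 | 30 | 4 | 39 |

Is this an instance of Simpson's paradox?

Manufacturing: the skills-based format 304/327 = 93.0%, the hybrid format 187/225 = 83.1% → the skills-based format
Finance: the skills-based format 7/30 = 23.3%, the hybrid format 4/39 = 10.3% → the skills-based format
Overall: the skills-based format 311/357 = 87.1%, the hybrid format 191/264 = 72.3% → the skills-based format
The skills-based format wins overall and in every industry group — no reversal.

No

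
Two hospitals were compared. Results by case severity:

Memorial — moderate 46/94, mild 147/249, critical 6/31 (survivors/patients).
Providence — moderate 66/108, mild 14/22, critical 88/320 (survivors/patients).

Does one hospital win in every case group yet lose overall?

Moderate: Memorial 46/94 = 48.9%, Providence 66/108 = 61.1% → Providence
Mild: Memorial 147/249 = 59.0%, Providence 14/22 = 63.6% → Providence
Critical: Memorial 6/31 = 19.4%, Providence 88/320 = 27.5% → Providence
Overall: Memorial 199/374 = 53.2%, Providence 168/450 = 37.3% → Memorial
Providence wins each case group but Memorial wins overall — the comparison reverses. Providence's patients skew toward critical, which has a lower base rate.

Yes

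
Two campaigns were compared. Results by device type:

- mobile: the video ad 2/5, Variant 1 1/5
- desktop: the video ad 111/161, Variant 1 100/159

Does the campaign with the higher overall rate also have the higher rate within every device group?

Yes

Mobile: the video ad 2/5 = 40.0%, Variant 1 1/5 = 20.0% → the video ad
Desktop: the video ad 111/161 = 68.9%, Variant 1 100/159 = 62.9% → the video ad
Overall: the video ad 113/166 = 68.1%, Variant 1 101/164 = 61.6% → the video ad
The video ad wins overall and in every device group — no reversal.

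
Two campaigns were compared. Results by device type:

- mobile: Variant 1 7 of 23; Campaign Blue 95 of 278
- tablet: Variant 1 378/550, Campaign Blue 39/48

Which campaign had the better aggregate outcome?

Variant 1

Mobile: Variant 1 7/23 = 30.4%, Campaign Blue 95/278 = 34.2% → Campaign Blue
Tablet: Variant 1 378/550 = 68.7%, Campaign Blue 39/48 = 81.2% → Campaign Blue
Overall: Variant 1 385/573 = 67.2%, Campaign Blue 134/326 = 41.1% → Variant 1
(Campaign Blue wins every device group but Variant 1 wins overall — Campaign Blue's impressions skew toward the low-rate mobile group.)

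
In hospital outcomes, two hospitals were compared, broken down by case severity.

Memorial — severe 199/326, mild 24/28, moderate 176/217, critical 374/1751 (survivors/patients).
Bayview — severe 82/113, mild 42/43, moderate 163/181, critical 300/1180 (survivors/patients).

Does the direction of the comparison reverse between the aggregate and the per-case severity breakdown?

No

Severe: Memorial 199/326 = 61.0%, Bayview 82/113 = 72.6% → Bayview
Mild: Memorial 24/28 = 85.7%, Bayview 42/43 = 97.7% → Bayview
Moderate: Memorial 176/217 = 81.1%, Bayview 163/181 = 90.1% → Bayview
Critical: Memorial 374/1751 = 21.4%, Bayview 300/1180 = 25.4% → Bayview
Overall: Memorial 773/2322 = 33.3%, Bayview 587/1517 = 38.7% → Bayview
Bayview wins overall and in every case group — no reversal.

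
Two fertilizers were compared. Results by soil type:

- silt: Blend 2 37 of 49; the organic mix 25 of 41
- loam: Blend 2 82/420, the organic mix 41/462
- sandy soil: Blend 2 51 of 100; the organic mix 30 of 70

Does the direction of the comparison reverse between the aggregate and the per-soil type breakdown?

Silt: Blend 2 37/49 = 75.5%, the organic mix 25/41 = 61.0% → Blend 2
Loam: Blend 2 82/420 = 19.5%, the organic mix 41/462 = 8.9% → Blend 2
Sandy soil: Blend 2 51/100 = 51.0%, the organic mix 30/70 = 42.9% → Blend 2
Overall: Blend 2 170/569 = 29.9%, the organic mix 96/573 = 16.8% → Blend 2
Blend 2 wins overall and in every soil group — no reversal.

No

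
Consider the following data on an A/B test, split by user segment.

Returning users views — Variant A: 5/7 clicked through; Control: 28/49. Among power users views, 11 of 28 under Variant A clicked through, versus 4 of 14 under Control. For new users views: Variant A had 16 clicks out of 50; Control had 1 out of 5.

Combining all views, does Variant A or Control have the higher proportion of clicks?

Returning users: Variant A 5/7 = 71.4%, Control 28/49 = 57.1% → Variant A
Power users: Variant A 11/28 = 39.3%, Control 4/14 = 28.6% → Variant A
New users: Variant A 16/50 = 32.0%, Control 1/5 = 20.0% → Variant A
Overall: Variant A 32/85 = 37.6%, Control 33/68 = 48.5% → Control
(Variant A wins every user group but Control wins overall — Variant A's views skew toward the low-rate new users group.)

Control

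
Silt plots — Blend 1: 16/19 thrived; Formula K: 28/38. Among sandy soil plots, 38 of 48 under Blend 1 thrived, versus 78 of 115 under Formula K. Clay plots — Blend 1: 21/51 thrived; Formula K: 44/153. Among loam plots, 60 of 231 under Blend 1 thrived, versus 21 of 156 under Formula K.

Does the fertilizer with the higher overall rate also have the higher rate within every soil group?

Yes

Silt: Blend 1 16/19 = 84.2%, Formula K 28/38 = 73.7% → Blend 1
Sandy soil: Blend 1 38/48 = 79.2%, Formula K 78/115 = 67.8% → Blend 1
Clay: Blend 1 21/51 = 41.2%, Formula K 44/153 = 28.8% → Blend 1
Loam: Blend 1 60/231 = 26.0%, Formula K 21/156 = 13.5% → Blend 1
Overall: Blend 1 135/349 = 38.7%, Formula K 171/462 = 37.0% → Blend 1
Blend 1 wins overall and in every soil group — no reversal.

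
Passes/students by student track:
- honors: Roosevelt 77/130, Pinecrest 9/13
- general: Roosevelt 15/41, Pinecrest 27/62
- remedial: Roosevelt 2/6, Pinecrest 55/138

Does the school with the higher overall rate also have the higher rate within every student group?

Honors: Roosevelt 77/130 = 59.2%, Pinecrest 9/13 = 69.2% → Pinecrest
General: Roosevelt 15/41 = 36.6%, Pinecrest 27/62 = 43.5% → Pinecrest
Remedial: Roosevelt 2/6 = 33.3%, Pinecrest 55/138 = 39.9% → Pinecrest
Overall: Roosevelt 94/177 = 53.1%, Pinecrest 91/213 = 42.7% → Roosevelt
Pinecrest wins each student group but Roosevelt wins overall — the comparison reverses. Pinecrest's students skew toward remedial, which has a lower base rate.

No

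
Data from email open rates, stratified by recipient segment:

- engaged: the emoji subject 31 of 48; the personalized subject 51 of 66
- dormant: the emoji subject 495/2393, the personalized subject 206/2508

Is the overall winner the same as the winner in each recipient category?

No

Engaged: the emoji subject 31/48 = 64.6%, the personalized subject 51/66 = 77.3% → the personalized subject
Dormant: the emoji subject 495/2393 = 20.7%, the personalized subject 206/2508 = 8.2% → the emoji subject
Overall: the emoji subject 526/2441 = 21.5%, the personalized subject 257/2574 = 10.0% → the emoji subject
Neither sweeps: the emoji subject wins 1 of 2 groups, the personalized subject wins 1. The emoji subject wins overall but not every group — no Simpson reversal.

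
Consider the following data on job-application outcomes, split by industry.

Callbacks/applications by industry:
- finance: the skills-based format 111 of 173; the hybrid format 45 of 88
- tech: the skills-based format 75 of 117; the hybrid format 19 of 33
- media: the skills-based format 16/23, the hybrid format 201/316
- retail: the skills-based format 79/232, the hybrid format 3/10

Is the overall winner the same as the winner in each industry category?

Finance: the skills-based format 111/173 = 64.2%, the hybrid format 45/88 = 51.1% → the skills-based format
Tech: the skills-based format 75/117 = 64.1%, the hybrid format 19/33 = 57.6% → the skills-based format
Media: the skills-based format 16/23 = 69.6%, the hybrid format 201/316 = 63.6% → the skills-based format
Retail: the skills-based format 79/232 = 34.1%, the hybrid format 3/10 = 30.0% → the skills-based format
Overall: the skills-based format 281/545 = 51.6%, the hybrid format 268/447 = 60.0% → the hybrid format
The skills-based format wins each industry group but the hybrid format wins overall — the comparison reverses. The skills-based format's applications skew toward retail, which has a lower base rate.

No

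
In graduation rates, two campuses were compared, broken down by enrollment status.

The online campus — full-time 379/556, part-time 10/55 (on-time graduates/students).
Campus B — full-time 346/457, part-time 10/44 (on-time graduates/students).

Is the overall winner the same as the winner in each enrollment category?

Yes

Full-time: the online campus 379/556 = 68.2%, Campus B 346/457 = 75.7% → Campus B
Part-time: the online campus 10/55 = 18.2%, Campus B 10/44 = 22.7% → Campus B
Overall: the online campus 389/611 = 63.7%, Campus B 356/501 = 71.1% → Campus B
Campus B wins overall and in every enrollment group — no reversal.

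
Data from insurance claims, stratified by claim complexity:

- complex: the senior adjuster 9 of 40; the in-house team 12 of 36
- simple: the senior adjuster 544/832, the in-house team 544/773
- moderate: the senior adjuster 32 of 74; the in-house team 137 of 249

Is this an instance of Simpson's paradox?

Complex: the senior adjuster 9/40 = 22.5%, the in-house team 12/36 = 33.3% → the in-house team
Simple: the senior adjuster 544/832 = 65.4%, the in-house team 544/773 = 70.4% → the in-house team
Moderate: the senior adjuster 32/74 = 43.2%, the in-house team 137/249 = 55.0% → the in-house team
Overall: the senior adjuster 585/946 = 61.8%, the in-house team 693/1058 = 65.5% → the in-house team
The in-house team wins overall and in every claim group — no reversal.

No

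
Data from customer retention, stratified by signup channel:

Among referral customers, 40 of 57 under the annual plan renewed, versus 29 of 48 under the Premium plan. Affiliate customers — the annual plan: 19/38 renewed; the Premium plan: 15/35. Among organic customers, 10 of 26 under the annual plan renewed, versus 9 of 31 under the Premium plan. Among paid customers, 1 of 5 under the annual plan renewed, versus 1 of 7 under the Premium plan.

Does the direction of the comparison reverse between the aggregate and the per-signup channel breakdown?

No

Referral: the annual plan 40/57 = 70.2%, the Premium plan 29/48 = 60.4% → the annual plan
Affiliate: the annual plan 19/38 = 50.0%, the Premium plan 15/35 = 42.9% → the annual plan
Organic: the annual plan 10/26 = 38.5%, the Premium plan 9/31 = 29.0% → the annual plan
Paid: the annual plan 1/5 = 20.0%, the Premium plan 1/7 = 14.3% → the annual plan
Overall: the annual plan 70/126 = 55.6%, the Premium plan 54/121 = 44.6% → the annual plan
The annual plan wins overall and in every signup group — no reversal.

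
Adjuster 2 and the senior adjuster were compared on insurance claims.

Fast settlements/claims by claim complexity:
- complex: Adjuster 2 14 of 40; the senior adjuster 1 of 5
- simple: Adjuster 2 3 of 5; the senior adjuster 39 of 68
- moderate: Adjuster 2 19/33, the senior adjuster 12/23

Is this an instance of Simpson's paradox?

Yes

Complex: Adjuster 2 14/40 = 35.0%, the senior adjuster 1/5 = 20.0% → Adjuster 2
Simple: Adjuster 2 3/5 = 60.0%, the senior adjuster 39/68 = 57.4% → Adjuster 2
Moderate: Adjuster 2 19/33 = 57.6%, the senior adjuster 12/23 = 52.2% → Adjuster 2
Overall: Adjuster 2 36/78 = 46.2%, the senior adjuster 52/96 = 54.2% → the senior adjuster
Adjuster 2 wins each claim group but the senior adjuster wins overall — the comparison reverses. Adjuster 2's claims skew toward complex, which has a lower base rate.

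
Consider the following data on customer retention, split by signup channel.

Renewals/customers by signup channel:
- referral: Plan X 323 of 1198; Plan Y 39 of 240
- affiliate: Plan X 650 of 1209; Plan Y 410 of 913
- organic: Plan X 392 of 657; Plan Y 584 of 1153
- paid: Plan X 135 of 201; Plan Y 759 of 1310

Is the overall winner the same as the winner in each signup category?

No

Referral: Plan X 323/1198 = 27.0%, Plan Y 39/240 = 16.2% → Plan X
Affiliate: Plan X 650/1209 = 53.8%, Plan Y 410/913 = 44.9% → Plan X
Organic: Plan X 392/657 = 59.7%, Plan Y 584/1153 = 50.7% → Plan X
Paid: Plan X 135/201 = 67.2%, Plan Y 759/1310 = 57.9% → Plan X
Overall: Plan X 1500/3265 = 45.9%, Plan Y 1792/3616 = 49.6% → Plan Y
Plan X wins each signup group but Plan Y wins overall — the comparison reverses. Plan X's customers skew toward referral, which has a lower base rate.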